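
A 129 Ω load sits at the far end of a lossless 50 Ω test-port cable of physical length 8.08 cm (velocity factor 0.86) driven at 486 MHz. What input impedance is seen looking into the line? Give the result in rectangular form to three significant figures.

Z_in ≈ 27 − j27.9 Ω

λ = v/f = 0.86·c / 486 MHz = 0.531 m
βl = 2π·l/λ = 2π × 0.152 = 54.8°
tan(βl) = tan(54.8°) = 1.42
Z_in = Z_0·(Z_L + jZ_0·tanβl)/(Z_0 + jZ_L·tanβl)
     = 50·(129 + j70.9)/(50 + j183)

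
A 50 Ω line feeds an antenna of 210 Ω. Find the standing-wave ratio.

For a purely resistive load, VSWR = R_L/Z_0 or Z_0/R_L (whichever > 1) = 210/50

VSWR ≈ 4.2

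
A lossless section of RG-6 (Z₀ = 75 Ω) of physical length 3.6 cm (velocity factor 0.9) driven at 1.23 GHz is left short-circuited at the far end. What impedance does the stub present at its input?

λ = v/f = 0.9·c / 1.23 GHz = 0.22 m
βl = 2π·l/λ = 2π × 0.164 = 59°
tan(βl) = 1.67
For a short-circuited stub, Z_in = jZ_0·tan(βl)

Z_in ≈ +j125 Ω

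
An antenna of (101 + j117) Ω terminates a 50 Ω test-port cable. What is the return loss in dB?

Γ = (51 + j117)/(151 + j117), |Γ| = 0.668
RL = −20·log₁₀|Γ| = −20·log₁₀(0.668)

RL ≈ 3.5 dB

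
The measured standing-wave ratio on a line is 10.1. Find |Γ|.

|Γ| ≈ 0.82

|Γ| = (S − 1)/(S + 1) = (10.1 − 1)/(10.1 + 1) = 9.1/11.1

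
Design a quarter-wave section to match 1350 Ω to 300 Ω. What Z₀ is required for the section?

Z_qwt = √(Z_0·R_L) = √(300 × 1350) = √405000

Z_qwt ≈ 636 Ω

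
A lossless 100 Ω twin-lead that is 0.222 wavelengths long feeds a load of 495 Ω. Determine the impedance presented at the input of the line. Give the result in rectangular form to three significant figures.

βl = 2π × 0.222 = 79.9°
tan(βl) = tan(79.9°) = 5.63
Z_in = Z_0·(Z_L + jZ_0·tanβl)/(Z_0 + jZ_L·tanβl)
     = 100·(495 + j563)/(100 + j2780)

Z_in ≈ 20.8 − j17 Ω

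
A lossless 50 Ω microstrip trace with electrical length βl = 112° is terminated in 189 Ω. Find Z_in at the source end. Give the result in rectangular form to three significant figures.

tan(βl) = tan(112°) = -2.48
Z_in = Z_0·(Z_L + jZ_0·tanβl)/(Z_0 + jZ_L·tanβl)
     = 50·(189 − j124)/(50 − j468)

Z_in ≈ 15.2 + j18.6 Ω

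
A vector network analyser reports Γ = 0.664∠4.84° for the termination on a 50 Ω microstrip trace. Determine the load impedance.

Z_L ≈ 238 + j47.6 Ω

Z_L = Z_0·(1 + Γ)/(1 − Γ) = 50·(1.66 + j0.056)/(0.338 − j0.056)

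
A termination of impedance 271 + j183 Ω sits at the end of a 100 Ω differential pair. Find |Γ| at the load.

|Γ| ≈ 0.605

Γ = (Z_L − Z_0)/(Z_L + Z_0) = (171 + j183)/(371 + j183)
|Γ| = 250/414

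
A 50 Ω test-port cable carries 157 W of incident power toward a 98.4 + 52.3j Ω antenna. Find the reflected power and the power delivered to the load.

|Γ| = |(48.4 + j52.3)/(148.4 + j52.3)| = 0.453
|Γ|² = 0.205
P_refl = |Γ|²·P_inc = 32.2 W, P_del = (1 − |Γ|²)·P_inc = 125 W

P_reflected ≈ 32.2 W; P_delivered ≈ 125 W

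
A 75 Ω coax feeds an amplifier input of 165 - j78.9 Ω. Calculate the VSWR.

Γ = (Z_L − Z_0)/(Z_L + Z_0) = (90 − j78.9)/(240 − j78.9)
|Γ| = 120/253 = 0.474
VSWR = (1 + |Γ|)/(1 − |Γ|) = 1.47/0.526

VSWR ≈ 2.8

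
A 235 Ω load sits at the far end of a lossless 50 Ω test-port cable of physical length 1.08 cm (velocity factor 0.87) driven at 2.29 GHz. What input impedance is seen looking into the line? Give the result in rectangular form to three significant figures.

Z_in ≈ 30.8 − j64.1 Ω

λ = v/f = 0.87·c / 2.29 GHz = 0.114 m
βl = 2π·l/λ = 2π × 0.0948 = 34.1°
tan(βl) = tan(34.1°) = 0.677
Z_in = Z_0·(Z_L + jZ_0·tanβl)/(Z_0 + jZ_L·tanβl)
     = 50·(235 + j33.9)/(50 + j159)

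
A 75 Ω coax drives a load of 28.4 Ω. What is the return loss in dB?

RL ≈ 6.92 dB

Γ = (28.4 − 75)/(28.4 + 75) = -0.451
RL = −20·log₁₀|Γ| = −20·log₁₀(0.451)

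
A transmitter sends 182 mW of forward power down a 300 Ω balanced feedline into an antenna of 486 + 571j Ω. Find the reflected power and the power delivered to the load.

|Γ| = |(186 + j571)/(786 + j571)| = 0.618
|Γ|² = 0.382
P_refl = |Γ|²·P_inc = 69.5 mW, P_del = (1 − |Γ|²)·P_inc = 112 mW

P_reflected ≈ 69.5 mW; P_delivered ≈ 112 mW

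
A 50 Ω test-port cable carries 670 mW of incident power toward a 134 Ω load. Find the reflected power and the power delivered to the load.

Γ = (134 − 50)/(134 + 50) = 0.457
|Γ|² = 0.208
P_refl = |Γ|²·P_inc = 140 mW, P_del = (1 − |Γ|²)·P_inc = 530 mW

P_reflected ≈ 140 mW; P_delivered ≈ 530 mW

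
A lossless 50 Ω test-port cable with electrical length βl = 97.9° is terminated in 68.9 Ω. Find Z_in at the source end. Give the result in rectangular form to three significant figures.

tan(βl) = tan(97.9°) = -7.21
Z_in = Z_0·(Z_L + jZ_0·tanβl)/(Z_0 + jZ_L·tanβl)
     = 50·(68.9 − j360)/(50 − j497)

Z_in ≈ 36.6 + j3.25 Ω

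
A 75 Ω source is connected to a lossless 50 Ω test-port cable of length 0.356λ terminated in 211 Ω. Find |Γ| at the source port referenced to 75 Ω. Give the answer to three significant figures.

|Γ| ≈ 0.668

βl = 2π × 0.356 = 128°
tan(βl) = -1.27
Z_in = Z_0·(Z_L + jZ_0·tanβl)/(Z_0 + jZ_L·tanβl) = 18.5 + j35.8 Ω
Γ_s = (Z_in − Z_s)/(Z_in + Z_s) = (-56.5 + j35.8)/(93.5 + j35.8), |Γ_s| = 0.668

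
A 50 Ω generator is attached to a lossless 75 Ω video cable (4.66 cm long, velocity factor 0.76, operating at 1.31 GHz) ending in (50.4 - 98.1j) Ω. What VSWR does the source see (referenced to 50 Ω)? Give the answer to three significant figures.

VSWR ≈ 4.53

λ = v/f = 0.76·c / 1.31 GHz = 0.174 m
βl = 2π·l/λ = 2π × 0.268 = 96.4°
tan(βl) = -8.93
Z_in = Z_0·(Z_L + jZ_0·tanβl)/(Z_0 + jZ_L·tanβl) = 27.1 + j56.7 Ω
Γ_s = (Z_in − Z_s)/(Z_in + Z_s) = (-22.9 + j56.7)/(77.1 + j56.7), |Γ_s| = 0.639
VSWR = (1 + |Γ_s|)/(1 − |Γ_s|)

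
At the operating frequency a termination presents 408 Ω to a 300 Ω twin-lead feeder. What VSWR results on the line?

VSWR ≈ 1.36

Γ = (408 − 300)/(408 + 300) = 0.153
VSWR = (1 + 0.153)/(1 − 0.153)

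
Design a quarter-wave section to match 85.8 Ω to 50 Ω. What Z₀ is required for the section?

Z_qwt ≈ 65.5 Ω

Z_qwt = √(Z_0·R_L) = √(50 × 85.8) = √4290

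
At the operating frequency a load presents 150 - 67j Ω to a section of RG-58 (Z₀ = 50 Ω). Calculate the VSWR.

Γ = (Z_L − Z_0)/(Z_L + Z_0) = (100 − j67)/(200 − j67)
|Γ| = 120/211 = 0.571
VSWR = (1 + |Γ|)/(1 − |Γ|) = 1.57/0.429

VSWR ≈ 3.66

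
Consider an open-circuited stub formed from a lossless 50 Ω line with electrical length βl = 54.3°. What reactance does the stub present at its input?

tan(βl) = 1.39
For an open-circuited stub, Z_in = −jZ_0·cot(βl) = −jZ_0/tan(βl)

X_in ≈ -35.9 Ω (capacitive)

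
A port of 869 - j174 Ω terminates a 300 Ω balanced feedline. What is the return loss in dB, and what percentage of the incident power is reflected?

Γ = (569 − j174)/(1169 − j174), |Γ| = 0.503
RL = −20·log₁₀(0.503) = 5.96 dB
P_refl/P_inc = |Γ|² = 0.253

RL ≈ 5.96 dB; 25.3% of incident power reflected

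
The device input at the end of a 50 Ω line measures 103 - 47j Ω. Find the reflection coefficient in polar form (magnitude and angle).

Γ ≈ 0.443 ∠ -24.5°

Γ = (Z_L − Z_0)/(Z_L + Z_0) = (53 − j47)/(153 − j47)
|Γ| = 70.8/160 = 0.443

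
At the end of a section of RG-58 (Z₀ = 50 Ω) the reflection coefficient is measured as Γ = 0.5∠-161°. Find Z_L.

Z_L ≈ 17.1 − j7.41 Ω

Z_L = Z_0·(1 + Γ)/(1 − Γ) = 50·(0.527 − j0.163)/(1.47 + j0.163)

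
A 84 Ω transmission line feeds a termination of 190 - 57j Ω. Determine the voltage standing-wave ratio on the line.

VSWR ≈ 2.51

Γ = (Z_L − Z_0)/(Z_L + Z_0) = (106 − j57)/(274 − j57)
|Γ| = 120/280 = 0.43
VSWR = (1 + |Γ|)/(1 − |Γ|) = 1.43/0.57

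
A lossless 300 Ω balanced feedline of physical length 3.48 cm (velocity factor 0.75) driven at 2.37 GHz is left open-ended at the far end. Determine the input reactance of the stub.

λ = v/f = 0.75·c / 2.37 GHz = 0.0949 m
βl = 2π·l/λ = 2π × 0.367 = 132°
tan(βl) = -1.11
For an open-ended stub, Z_in = −jZ_0·cot(βl) = −jZ_0/tan(βl)

X_in ≈ 270 Ω (inductive)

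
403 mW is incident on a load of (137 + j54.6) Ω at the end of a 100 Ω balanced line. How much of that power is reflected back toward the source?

P_reflected ≈ 29.6 mW

|Γ| = |(37 + j54.6)/(237 + j54.6)| = 0.271
|Γ|² = 0.0735
P_refl = |Γ|²·P_inc = 29.6 mW, P_del = (1 − |Γ|²)·P_inc = 373 mW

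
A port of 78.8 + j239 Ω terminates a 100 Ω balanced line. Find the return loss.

Γ = (-21.2 + j239)/(178.8 + j239), |Γ| = 0.804
RL = −20·log₁₀|Γ| = −20·log₁₀(0.804)

RL ≈ 1.9 dB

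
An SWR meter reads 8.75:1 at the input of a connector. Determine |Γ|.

|Γ| = (S − 1)/(S + 1) = (8.75 − 1)/(8.75 + 1) = 7.75/9.75

|Γ| ≈ 0.795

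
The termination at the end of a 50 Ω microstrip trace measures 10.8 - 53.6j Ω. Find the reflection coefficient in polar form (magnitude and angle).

Γ ≈ 0.819 ∠ -84.8°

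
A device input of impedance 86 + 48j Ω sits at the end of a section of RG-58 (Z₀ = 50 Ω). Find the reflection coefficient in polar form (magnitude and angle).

Γ ≈ 0.416 ∠ 33.7°

Γ = (Z_L − Z_0)/(Z_L + Z_0) = (36 + j48)/(136 + j48)
|Γ| = 60/144 = 0.416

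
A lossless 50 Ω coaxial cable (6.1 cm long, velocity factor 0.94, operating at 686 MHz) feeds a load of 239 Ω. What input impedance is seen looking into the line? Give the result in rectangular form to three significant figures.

Z_in ≈ 15.8 − j34.6 Ω

λ = v/f = 0.94·c / 686 MHz = 0.411 m
βl = 2π·l/λ = 2π × 0.148 = 53.4°
tan(βl) = tan(53.4°) = 1.35
Z_in = Z_0·(Z_L + jZ_0·tanβl)/(Z_0 + jZ_L·tanβl)
     = 50·(239 + j67.4)/(50 + j322)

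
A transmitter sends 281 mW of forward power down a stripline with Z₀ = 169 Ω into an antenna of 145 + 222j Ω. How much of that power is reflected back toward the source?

P_reflected ≈ 94.7 mW

|Γ| = |(-24 + j222)/(314 + j222)| = 0.581
|Γ|² = 0.337
P_refl = |Γ|²·P_inc = 94.7 mW, P_del = (1 − |Γ|²)·P_inc = 186 mW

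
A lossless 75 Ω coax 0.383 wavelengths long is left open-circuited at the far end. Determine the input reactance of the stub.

βl = 2π × 0.383 = 138°
tan(βl) = -0.904
For an open-circuited stub, Z_in = −jZ_0·cot(βl) = −jZ_0/tan(βl)

X_in ≈ 82.9 Ω (inductive)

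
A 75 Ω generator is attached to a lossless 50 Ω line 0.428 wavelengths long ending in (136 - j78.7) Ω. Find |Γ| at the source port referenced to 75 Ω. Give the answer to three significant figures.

βl = 2π × 0.428 = 154°
tan(βl) = -0.486
Z_in = Z_0·(Z_L + jZ_0·tanβl)/(Z_0 + jZ_L·tanβl) = 93.3 + j86.3 Ω
Γ_s = (Z_in − Z_s)/(Z_in + Z_s) = (18.3 + j86.3)/(168 + j86.3), |Γ_s| = 0.466

|Γ| ≈ 0.466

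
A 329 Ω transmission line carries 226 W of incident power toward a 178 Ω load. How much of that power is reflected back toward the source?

Γ = (178 − 329)/(178 + 329) = -0.298
|Γ|² = 0.0887
P_refl = |Γ|²·P_inc = 20 W, P_del = (1 − |Γ|²)·P_inc = 206 W

P_reflected ≈ 20 W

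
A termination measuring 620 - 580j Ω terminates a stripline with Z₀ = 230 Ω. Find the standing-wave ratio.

VSWR ≈ 5.23

Γ = (Z_L − Z_0)/(Z_L + Z_0) = (390 − j580)/(850 − j580)
|Γ| = 699/1030 = 0.679
VSWR = (1 + |Γ|)/(1 − |Γ|) = 1.68/0.321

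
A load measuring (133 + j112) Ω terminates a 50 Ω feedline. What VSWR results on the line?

Γ = (Z_L − Z_0)/(Z_L + Z_0) = (83 + j112)/(183 + j112)
|Γ| = 139/215 = 0.65
VSWR = (1 + |Γ|)/(1 − |Γ|) = 1.65/0.35

VSWR ≈ 4.71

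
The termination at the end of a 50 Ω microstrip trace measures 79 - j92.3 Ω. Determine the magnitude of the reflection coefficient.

|Γ| ≈ 0.61

Γ = (Z_L − Z_0)/(Z_L + Z_0) = (29 − j92.3)/(129 − j92.3)
|Γ| = 96.7/159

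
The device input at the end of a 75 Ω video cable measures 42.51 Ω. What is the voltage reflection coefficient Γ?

Γ = -0.276

Γ = (Z_L − Z_0)/(Z_L + Z_0) = (42.51 − 75)/(42.51 + 75) = -32.49/117.5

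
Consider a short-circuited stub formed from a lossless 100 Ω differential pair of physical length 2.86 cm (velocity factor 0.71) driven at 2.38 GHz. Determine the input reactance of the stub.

X_in ≈ -214 Ω (capacitive)

λ = v/f = 0.71·c / 2.38 GHz = 0.0895 m
βl = 2π·l/λ = 2π × 0.32 = 115°
tan(βl) = -2.14
For a short-circuited stub, Z_in = jZ_0·tan(βl)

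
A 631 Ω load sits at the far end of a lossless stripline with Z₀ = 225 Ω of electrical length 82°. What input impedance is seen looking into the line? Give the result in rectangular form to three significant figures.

Z_in ≈ 81.6 − j27.5 Ω

tan(βl) = tan(82°) = 7.12
Z_in = Z_0·(Z_L + jZ_0·tanβl)/(Z_0 + jZ_L·tanβl)
     = 225·(631 + j1600)/(225 + j4490)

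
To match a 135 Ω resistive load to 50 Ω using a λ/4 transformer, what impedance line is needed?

Z_qwt ≈ 82.2 Ω

Z_qwt = √(Z_0·R_L) = √(50 × 135) = √6750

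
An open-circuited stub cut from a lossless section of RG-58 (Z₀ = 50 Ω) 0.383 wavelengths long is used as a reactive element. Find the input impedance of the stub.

βl = 2π × 0.383 = 138°
tan(βl) = -0.904
For an open-circuited stub, Z_in = −jZ_0·cot(βl) = −jZ_0/tan(βl)

Z_in ≈ +j55.3 Ω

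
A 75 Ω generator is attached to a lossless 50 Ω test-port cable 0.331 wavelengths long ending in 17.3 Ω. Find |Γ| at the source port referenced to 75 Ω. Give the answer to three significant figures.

βl = 2π × 0.331 = 119°
tan(βl) = -1.79
Z_in = Z_0·(Z_L + jZ_0·tanβl)/(Z_0 + jZ_L·tanβl) = 52.6 − j57 Ω
Γ_s = (Z_in − Z_s)/(Z_in + Z_s) = (-22.4 − j57)/(128 − j57), |Γ_s| = 0.438

|Γ| ≈ 0.438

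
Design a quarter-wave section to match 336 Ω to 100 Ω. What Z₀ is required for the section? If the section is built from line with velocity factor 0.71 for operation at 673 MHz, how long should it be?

Z_qwt ≈ 183 Ω; length ≈ 7.91 cm

Z_qwt = √(Z_0·R_L) = √(100 × 336) = √33600
λ = 0.71·c/f = 0.316 m, so l = λ/4 = 0.0791 m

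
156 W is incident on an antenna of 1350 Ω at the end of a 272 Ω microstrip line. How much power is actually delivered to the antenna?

P_delivered ≈ 87.1 W

Γ = (1350 − 272)/(1350 + 272) = 0.665
|Γ|² = 0.442
P_refl = |Γ|²·P_inc = 68.9 W, P_del = (1 − |Γ|²)·P_inc = 87.1 W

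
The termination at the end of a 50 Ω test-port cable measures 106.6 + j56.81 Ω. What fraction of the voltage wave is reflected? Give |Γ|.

Γ = (Z_L − Z_0)/(Z_L + Z_0) = (56.6 + j56.81)/(156.6 + j56.81)
|Γ| = 80.2/167

|Γ| ≈ 0.481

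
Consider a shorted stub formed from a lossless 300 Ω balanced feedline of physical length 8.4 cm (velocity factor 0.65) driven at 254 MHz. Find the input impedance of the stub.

Z_in ≈ +j246 Ω

λ = v/f = 0.65·c / 254 MHz = 0.768 m
βl = 2π·l/λ = 2π × 0.109 = 39.4°
tan(βl) = 0.821
For a shorted stub, Z_in = jZ_0·tan(βl)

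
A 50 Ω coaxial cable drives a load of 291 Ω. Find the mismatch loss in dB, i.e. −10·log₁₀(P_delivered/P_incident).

mismatch loss ≈ 3.01 dB

Γ = (291 − 50)/(291 + 50) = 0.707
|Γ|² = 0.499, so P_del/P_inc = 1 − |Γ|² = 0.501
ML = −10·log₁₀(1 − |Γ|²)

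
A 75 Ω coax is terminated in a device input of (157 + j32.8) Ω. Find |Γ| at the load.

Γ = (Z_L − Z_0)/(Z_L + Z_0) = (82 + j32.8)/(232 + j32.8)
|Γ| = 88.3/234

|Γ| ≈ 0.377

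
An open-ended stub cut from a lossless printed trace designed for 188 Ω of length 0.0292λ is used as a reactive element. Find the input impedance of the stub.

Z_in ≈ −j1010 Ω

βl = 2π × 0.0292 = 10.5°
tan(βl) = 0.186
For an open-ended stub, Z_in = −jZ_0·cot(βl) = −jZ_0/tan(βl)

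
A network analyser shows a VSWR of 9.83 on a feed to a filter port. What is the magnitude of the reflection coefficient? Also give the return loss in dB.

|Γ| = (S − 1)/(S + 1) = (9.83 − 1)/(9.83 + 1) = 8.83/10.8
RL = −20·log₁₀|Γ| = −20·log₁₀(0.815)

|Γ| ≈ 0.815; return loss ≈ 1.77 dB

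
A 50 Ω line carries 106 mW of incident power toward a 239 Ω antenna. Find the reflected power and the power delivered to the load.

Γ = (239 − 50)/(239 + 50) = 0.654
|Γ|² = 0.428
P_refl = |Γ|²·P_inc = 45.3 mW, P_del = (1 − |Γ|²)·P_inc = 60.7 mW

P_reflected ≈ 45.3 mW; P_delivered ≈ 60.7 mW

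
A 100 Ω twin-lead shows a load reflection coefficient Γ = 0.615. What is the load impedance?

Z_L ≈ 419 Ω

Z_L = Z_0·(1 + Γ)/(1 − Γ) = 100·(1.61)/(0.385)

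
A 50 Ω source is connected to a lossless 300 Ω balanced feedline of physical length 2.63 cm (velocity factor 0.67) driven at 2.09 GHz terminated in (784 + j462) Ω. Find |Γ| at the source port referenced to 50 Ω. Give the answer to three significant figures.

|Γ| ≈ 0.255

λ = v/f = 0.67·c / 2.09 GHz = 0.0962 m
βl = 2π·l/λ = 2π × 0.273 = 98.4°
tan(βl) = -6.73
Z_in = Z_0·(Z_L + jZ_0·tanβl)/(Z_0 + jZ_L·tanβl) = 82.8 − j8.92 Ω
Γ_s = (Z_in − Z_s)/(Z_in + Z_s) = (32.8 − j8.92)/(133 − j8.92), |Γ_s| = 0.255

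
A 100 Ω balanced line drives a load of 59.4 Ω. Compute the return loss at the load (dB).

RL ≈ 11.9 dB

Γ = (59.4 − 100)/(59.4 + 100) = -0.255
RL = −20·log₁₀|Γ| = −20·log₁₀(0.255)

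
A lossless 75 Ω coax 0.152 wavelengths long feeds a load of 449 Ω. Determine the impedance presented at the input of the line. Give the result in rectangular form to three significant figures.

βl = 2π × 0.152 = 54.7°
tan(βl) = tan(54.7°) = 1.41
Z_in = Z_0·(Z_L + jZ_0·tanβl)/(Z_0 + jZ_L·tanβl)
     = 75·(449 + j106)/(75 + j635)

Z_in ≈ 18.5 − j50.9 Ω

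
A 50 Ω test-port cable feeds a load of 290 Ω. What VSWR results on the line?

VSWR ≈ 5.8

Γ = (290 − 50)/(290 + 50) = 0.706
VSWR = (1 + 0.706)/(1 − 0.706)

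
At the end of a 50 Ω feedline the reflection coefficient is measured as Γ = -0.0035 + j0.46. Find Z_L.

Z_L = Z_0·(1 + Γ)/(1 − Γ) = 50·(0.997 + j0.46)/(1 − j0.46)

Z_L ≈ 32.3 + j37.7 Ω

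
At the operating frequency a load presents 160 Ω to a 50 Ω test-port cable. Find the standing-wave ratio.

Γ = (160 − 50)/(160 + 50) = 0.524
VSWR = (1 + 0.524)/(1 − 0.524)

VSWR ≈ 3.2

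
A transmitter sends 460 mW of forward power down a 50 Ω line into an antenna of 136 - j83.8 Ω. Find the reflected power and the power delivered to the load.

|Γ| = |(86 − j83.8)/(186 − j83.8)| = 0.589
|Γ|² = 0.346
P_refl = |Γ|²·P_inc = 159 mW, P_del = (1 − |Γ|²)·P_inc = 301 mW

P_reflected ≈ 159 mW; P_delivered ≈ 301 mW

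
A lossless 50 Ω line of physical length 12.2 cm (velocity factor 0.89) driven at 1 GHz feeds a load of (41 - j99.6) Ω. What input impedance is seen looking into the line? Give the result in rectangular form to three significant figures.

λ = v/f = 0.89·c / 1 GHz = 0.267 m
βl = 2π·l/λ = 2π × 0.457 = 164°
tan(βl) = tan(164°) = -0.277
Z_in = Z_0·(Z_L + jZ_0·tanβl)/(Z_0 + jZ_L·tanβl)
     = 50·(41 − j113)/(22.4 − j11.4)

Z_in ≈ 175 − j165 Ω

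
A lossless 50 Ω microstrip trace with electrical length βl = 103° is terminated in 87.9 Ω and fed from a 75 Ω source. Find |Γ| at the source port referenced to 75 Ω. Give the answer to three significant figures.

tan(βl) = -4.33
Z_in = Z_0·(Z_L + jZ_0·tanβl)/(Z_0 + jZ_L·tanβl) = 29.4 + j7.68 Ω
Γ_s = (Z_in − Z_s)/(Z_in + Z_s) = (-45.6 + j7.68)/(104 + j7.68), |Γ_s| = 0.441

|Γ| ≈ 0.441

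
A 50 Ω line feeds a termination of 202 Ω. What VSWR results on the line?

VSWR ≈ 4.04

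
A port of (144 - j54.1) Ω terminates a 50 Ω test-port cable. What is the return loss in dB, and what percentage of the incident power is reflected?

RL ≈ 5.38 dB; 29% of incident power reflected

Γ = (94 − j54.1)/(194 − j54.1), |Γ| = 0.539
RL = −20·log₁₀(0.539) = 5.38 dB
P_refl/P_inc = |Γ|² = 0.29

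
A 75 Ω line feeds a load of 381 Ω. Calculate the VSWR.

VSWR ≈ 5.08

For a purely resistive load, VSWR = R_L/Z_0 or Z_0/R_L (whichever > 1) = 381/75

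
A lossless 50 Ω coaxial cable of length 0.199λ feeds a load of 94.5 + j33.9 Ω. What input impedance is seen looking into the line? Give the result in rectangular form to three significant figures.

βl = 2π × 0.199 = 71.6°
tan(βl) = tan(71.6°) = 3.01
Z_in = Z_0·(Z_L + jZ_0·tanβl)/(Z_0 + jZ_L·tanβl)
     = 50·(94.5 + j185)/(-52.1 + j285)

Z_in ≈ 28.4 − j21.8 Ω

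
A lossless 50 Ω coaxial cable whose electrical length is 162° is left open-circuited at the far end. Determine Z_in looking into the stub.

Z_in ≈ +j154 Ω

tan(βl) = -0.325
For an open-circuited stub, Z_in = −jZ_0·cot(βl) = −jZ_0/tan(βl)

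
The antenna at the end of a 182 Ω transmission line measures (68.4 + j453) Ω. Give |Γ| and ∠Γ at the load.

Γ ≈ 0.902 ∠ 43°

Γ = (Z_L − Z_0)/(Z_L + Z_0) = (-113.6 + j453)/(250.4 + j453)
|Γ| = 467/518 = 0.902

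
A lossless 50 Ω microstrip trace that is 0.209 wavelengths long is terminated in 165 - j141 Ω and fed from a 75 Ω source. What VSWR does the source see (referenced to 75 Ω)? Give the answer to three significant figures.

βl = 2π × 0.209 = 75.2°
tan(βl) = 3.8
Z_in = Z_0·(Z_L + jZ_0·tanβl)/(Z_0 + jZ_L·tanβl) = 8.65 − j5.09 Ω
Γ_s = (Z_in − Z_s)/(Z_in + Z_s) = (-66.3 − j5.09)/(83.7 − j5.09), |Γ_s| = 0.794
VSWR = (1 + |Γ_s|)/(1 − |Γ_s|)

VSWR ≈ 8.71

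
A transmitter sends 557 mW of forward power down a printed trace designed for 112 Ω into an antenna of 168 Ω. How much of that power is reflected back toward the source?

Γ = (168 − 112)/(168 + 112) = 0.2
|Γ|² = 0.04
P_refl = |Γ|²·P_inc = 22.3 mW, P_del = (1 − |Γ|²)·P_inc = 535 mW

P_reflected ≈ 22.3 mW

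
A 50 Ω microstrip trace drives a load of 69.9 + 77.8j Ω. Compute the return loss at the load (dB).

Γ = (19.9 + j77.8)/(119.9 + j77.8), |Γ| = 0.562
RL = −20·log₁₀|Γ| = −20·log₁₀(0.562)

RL ≈ 5.01 dB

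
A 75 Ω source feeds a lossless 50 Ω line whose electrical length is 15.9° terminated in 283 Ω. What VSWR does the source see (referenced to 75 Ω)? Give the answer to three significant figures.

VSWR ≈ 4.14

tan(βl) = 0.285
Z_in = Z_0·(Z_L + jZ_0·tanβl)/(Z_0 + jZ_L·tanβl) = 85 − j123 Ω
Γ_s = (Z_in − Z_s)/(Z_in + Z_s) = (10 − j123)/(160 − j123), |Γ_s| = 0.611
VSWR = (1 + |Γ_s|)/(1 − |Γ_s|)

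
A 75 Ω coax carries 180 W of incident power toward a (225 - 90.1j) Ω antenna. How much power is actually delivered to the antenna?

|Γ| = |(150 − j90.1)/(300 − j90.1)| = 0.559
|Γ|² = 0.312
P_refl = |Γ|²·P_inc = 56.2 W, P_del = (1 − |Γ|²)·P_inc = 124 W

P_delivered ≈ 124 W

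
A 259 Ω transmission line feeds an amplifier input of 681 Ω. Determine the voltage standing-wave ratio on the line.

Γ = (681 − 259)/(681 + 259) = 0.449
VSWR = (1 + 0.449)/(1 − 0.449)

VSWR ≈ 2.63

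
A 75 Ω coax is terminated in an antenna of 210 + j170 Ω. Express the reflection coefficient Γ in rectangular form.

Γ ≈ 0.612 + j0.232

Γ = (Z_L − Z_0)/(Z_L + Z_0) = (135 + j170)/(285 + j170)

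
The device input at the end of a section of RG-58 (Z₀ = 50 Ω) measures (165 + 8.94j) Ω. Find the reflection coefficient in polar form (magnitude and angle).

Γ ≈ 0.536 ∠ 2.06°

Γ = (Z_L − Z_0)/(Z_L + Z_0) = (115 + j8.94)/(215 + j8.94)
|Γ| = 115/215 = 0.536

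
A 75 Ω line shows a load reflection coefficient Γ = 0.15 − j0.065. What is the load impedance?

Z_L = Z_0·(1 + Γ)/(1 − Γ) = 75·(1.15 − j0.065)/(0.85 + j0.065)

Z_L ≈ 100 − j13.4 Ω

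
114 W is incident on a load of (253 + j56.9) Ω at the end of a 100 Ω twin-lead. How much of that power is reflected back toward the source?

|Γ| = |(153 + j56.9)/(353 + j56.9)| = 0.457
|Γ|² = 0.208
P_refl = |Γ|²·P_inc = 23.8 W, P_del = (1 − |Γ|²)·P_inc = 90.2 W

P_reflected ≈ 23.8 W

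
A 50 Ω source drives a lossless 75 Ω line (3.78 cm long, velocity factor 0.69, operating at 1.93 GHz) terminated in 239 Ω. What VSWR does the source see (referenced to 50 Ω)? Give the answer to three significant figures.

VSWR ≈ 3.14

λ = v/f = 0.69·c / 1.93 GHz = 0.107 m
βl = 2π·l/λ = 2π × 0.352 = 127°
tan(βl) = -1.33
Z_in = Z_0·(Z_L + jZ_0·tanβl)/(Z_0 + jZ_L·tanβl) = 34.8 + j48.1 Ω
Γ_s = (Z_in − Z_s)/(Z_in + Z_s) = (-15.2 + j48.1)/(84.8 + j48.1), |Γ_s| = 0.517
VSWR = (1 + |Γ_s|)/(1 − |Γ_s|)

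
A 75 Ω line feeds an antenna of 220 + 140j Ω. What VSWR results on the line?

Γ = (Z_L − Z_0)/(Z_L + Z_0) = (145 + j140)/(295 + j140)
|Γ| = 202/327 = 0.617
VSWR = (1 + |Γ|)/(1 − |Γ|) = 1.62/0.383

VSWR ≈ 4.23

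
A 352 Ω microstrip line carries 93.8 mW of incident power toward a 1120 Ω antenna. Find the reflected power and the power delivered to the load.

P_reflected ≈ 25.5 mW; P_delivered ≈ 68.3 mW

Γ = (1120 − 352)/(1120 + 352) = 0.522
|Γ|² = 0.272
P_refl = |Γ|²·P_inc = 25.5 mW, P_del = (1 − |Γ|²)·P_inc = 68.3 mW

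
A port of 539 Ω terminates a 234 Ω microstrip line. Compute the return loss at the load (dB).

Γ = (539 − 234)/(539 + 234) = 0.395
RL = −20·log₁₀|Γ| = −20·log₁₀(0.395)

RL ≈ 8.08 dB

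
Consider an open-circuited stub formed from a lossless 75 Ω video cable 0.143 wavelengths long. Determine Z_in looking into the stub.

βl = 2π × 0.143 = 51.5°
tan(βl) = 1.26
For an open-circuited stub, Z_in = −jZ_0·cot(βl) = −jZ_0/tan(βl)

Z_in ≈ −j59.7 Ω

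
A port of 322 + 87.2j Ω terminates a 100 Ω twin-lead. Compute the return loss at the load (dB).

Γ = (222 + j87.2)/(422 + j87.2), |Γ| = 0.554
RL = −20·log₁₀|Γ| = −20·log₁₀(0.554)

RL ≈ 5.14 dB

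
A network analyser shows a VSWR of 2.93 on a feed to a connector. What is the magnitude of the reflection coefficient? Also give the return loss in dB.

|Γ| ≈ 0.491; return loss ≈ 6.18 dB

|Γ| = (S − 1)/(S + 1) = (2.93 − 1)/(2.93 + 1) = 1.93/3.93
RL = −20·log₁₀|Γ| = −20·log₁₀(0.491)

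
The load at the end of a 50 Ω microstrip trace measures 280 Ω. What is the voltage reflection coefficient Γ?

Γ = (Z_L − Z_0)/(Z_L + Z_0) = (280 − 50)/(280 + 50) = 230/330

Γ = 0.697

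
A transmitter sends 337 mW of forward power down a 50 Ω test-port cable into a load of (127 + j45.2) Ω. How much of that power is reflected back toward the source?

P_reflected ≈ 80.5 mW

|Γ| = |(77 + j45.2)/(177 + j45.2)| = 0.489
|Γ|² = 0.239
P_refl = |Γ|²·P_inc = 80.5 mW, P_del = (1 − |Γ|²)·P_inc = 256 mW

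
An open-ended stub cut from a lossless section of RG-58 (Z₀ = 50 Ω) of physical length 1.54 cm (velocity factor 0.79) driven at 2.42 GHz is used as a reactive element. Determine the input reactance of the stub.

X_in ≈ -33 Ω (capacitive)

λ = v/f = 0.79·c / 2.42 GHz = 0.0979 m
βl = 2π·l/λ = 2π × 0.157 = 56.6°
tan(βl) = 1.52
For an open-ended stub, Z_in = −jZ_0·cot(βl) = −jZ_0/tan(βl)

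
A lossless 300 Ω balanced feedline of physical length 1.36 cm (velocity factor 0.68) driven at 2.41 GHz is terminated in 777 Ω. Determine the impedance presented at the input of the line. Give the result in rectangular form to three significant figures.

Z_in ≈ 153 − j152 Ω

λ = v/f = 0.68·c / 2.41 GHz = 0.0846 m
βl = 2π·l/λ = 2π × 0.161 = 57.8°
tan(βl) = tan(57.8°) = 1.59
Z_in = Z_0·(Z_L + jZ_0·tanβl)/(Z_0 + jZ_L·tanβl)
     = 300·(777 + j477)/(300 + j1240)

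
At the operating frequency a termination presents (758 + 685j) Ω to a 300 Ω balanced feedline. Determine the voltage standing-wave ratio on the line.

Γ = (Z_L − Z_0)/(Z_L + Z_0) = (458 + j685)/(1058 + j685)
|Γ| = 824/1260 = 0.654
VSWR = (1 + |Γ|)/(1 − |Γ|) = 1.65/0.346

VSWR ≈ 4.78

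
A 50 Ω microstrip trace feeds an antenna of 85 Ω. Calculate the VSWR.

VSWR ≈ 1.7

Γ = (85 − 50)/(85 + 50) = 0.259
VSWR = (1 + 0.259)/(1 − 0.259)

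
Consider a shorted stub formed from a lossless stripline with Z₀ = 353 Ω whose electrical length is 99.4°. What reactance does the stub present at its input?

X_in ≈ -2130 Ω (capacitive)

tan(βl) = -6.04
For a shorted stub, Z_in = jZ_0·tan(βl)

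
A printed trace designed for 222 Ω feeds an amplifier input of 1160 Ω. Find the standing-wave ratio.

VSWR ≈ 5.23

Γ = (1160 − 222)/(1160 + 222) = 0.679
VSWR = (1 + 0.679)/(1 − 0.679)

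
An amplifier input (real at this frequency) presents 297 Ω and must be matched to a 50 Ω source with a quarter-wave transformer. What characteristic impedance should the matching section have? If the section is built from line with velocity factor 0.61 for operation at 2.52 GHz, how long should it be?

Z_qwt ≈ 122 Ω; length ≈ 1.82 cm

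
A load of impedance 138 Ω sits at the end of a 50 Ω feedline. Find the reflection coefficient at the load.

Γ = (Z_L − Z_0)/(Z_L + Z_0) = (138 − 50)/(138 + 50) = 88/188

Γ = 0.468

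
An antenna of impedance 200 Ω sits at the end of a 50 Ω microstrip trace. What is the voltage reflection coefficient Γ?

Γ = (Z_L − Z_0)/(Z_L + Z_0) = (200 − 50)/(200 + 50) = 150/250

Γ = 0.6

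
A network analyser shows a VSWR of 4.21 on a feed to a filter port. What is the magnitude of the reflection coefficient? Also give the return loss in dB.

|Γ| = (S − 1)/(S + 1) = (4.21 − 1)/(4.21 + 1) = 3.21/5.21
RL = −20·log₁₀|Γ| = −20·log₁₀(0.616)

|Γ| ≈ 0.616; return loss ≈ 4.21 dB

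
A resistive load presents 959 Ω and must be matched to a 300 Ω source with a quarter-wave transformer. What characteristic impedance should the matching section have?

Z_qwt ≈ 536 Ω

Z_qwt = √(Z_0·R_L) = √(300 × 959) = √287700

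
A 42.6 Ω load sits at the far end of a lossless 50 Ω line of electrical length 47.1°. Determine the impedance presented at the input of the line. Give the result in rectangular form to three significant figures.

tan(βl) = tan(47.1°) = 1.08
Z_in = Z_0·(Z_L + jZ_0·tanβl)/(Z_0 + jZ_L·tanβl)
     = 50·(42.6 + j53.8)/(50 + j45.8)

Z_in ≈ 49.9 + j8.01 Ω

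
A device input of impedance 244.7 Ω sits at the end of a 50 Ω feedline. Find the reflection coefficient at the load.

Γ = (Z_L − Z_0)/(Z_L + Z_0) = (244.7 − 50)/(244.7 + 50) = 194.7/294.7

Γ = 0.661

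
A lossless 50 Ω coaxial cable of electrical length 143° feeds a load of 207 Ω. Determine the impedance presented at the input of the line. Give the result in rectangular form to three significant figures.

tan(βl) = tan(143°) = -0.754
Z_in = Z_0·(Z_L + jZ_0·tanβl)/(Z_0 + jZ_L·tanβl)
     = 50·(207 − j37.7)/(50 − j156)

Z_in ≈ 30.2 + j56.7 Ω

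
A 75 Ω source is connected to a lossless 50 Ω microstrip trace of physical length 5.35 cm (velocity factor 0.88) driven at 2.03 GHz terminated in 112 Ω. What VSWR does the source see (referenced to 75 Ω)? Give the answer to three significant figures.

VSWR ≈ 2.11

λ = v/f = 0.88·c / 2.03 GHz = 0.13 m
βl = 2π·l/λ = 2π × 0.411 = 148°
tan(βl) = -0.623
Z_in = Z_0·(Z_L + jZ_0·tanβl)/(Z_0 + jZ_L·tanβl) = 52.8 + j42.5 Ω
Γ_s = (Z_in − Z_s)/(Z_in + Z_s) = (-22.2 + j42.5)/(128 + j42.5), |Γ_s| = 0.356
VSWR = (1 + |Γ_s|)/(1 − |Γ_s|)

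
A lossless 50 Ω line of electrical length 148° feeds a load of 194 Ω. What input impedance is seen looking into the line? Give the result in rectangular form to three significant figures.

Z_in ≈ 39.2 + j63.8 Ω

tan(βl) = tan(148°) = -0.625
Z_in = Z_0·(Z_L + jZ_0·tanβl)/(Z_0 + jZ_L·tanβl)
     = 50·(194 − j31.2)/(50 − j121)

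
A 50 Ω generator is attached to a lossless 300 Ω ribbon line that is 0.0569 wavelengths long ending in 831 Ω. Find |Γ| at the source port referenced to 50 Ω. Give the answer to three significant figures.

|Γ| ≈ 0.874

βl = 2π × 0.0569 = 20.5°
tan(βl) = 0.374
Z_in = Z_0·(Z_L + jZ_0·tanβl)/(Z_0 + jZ_L·tanβl) = 457 − j361 Ω
Γ_s = (Z_in − Z_s)/(Z_in + Z_s) = (407 − j361)/(507 − j361), |Γ_s| = 0.874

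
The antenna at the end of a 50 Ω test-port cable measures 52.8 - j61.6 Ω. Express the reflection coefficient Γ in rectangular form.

Γ ≈ 0.284 − j0.429

Γ = (Z_L − Z_0)/(Z_L + Z_0) = (2.8 − j61.6)/(102.8 − j61.6)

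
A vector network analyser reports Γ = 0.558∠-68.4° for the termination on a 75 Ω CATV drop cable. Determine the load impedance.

Z_L ≈ 57.4 − j86.4 Ω

Z_L = Z_0·(1 + Γ)/(1 − Γ) = 75·(1.21 − j0.519)/(0.795 + j0.519)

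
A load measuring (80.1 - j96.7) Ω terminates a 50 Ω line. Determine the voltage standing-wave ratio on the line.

Γ = (Z_L − Z_0)/(Z_L + Z_0) = (30.1 − j96.7)/(130.1 − j96.7)
|Γ| = 101/162 = 0.625
VSWR = (1 + |Γ|)/(1 − |Γ|) = 1.62/0.375

VSWR ≈ 4.33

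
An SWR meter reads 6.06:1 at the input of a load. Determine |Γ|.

|Γ| ≈ 0.717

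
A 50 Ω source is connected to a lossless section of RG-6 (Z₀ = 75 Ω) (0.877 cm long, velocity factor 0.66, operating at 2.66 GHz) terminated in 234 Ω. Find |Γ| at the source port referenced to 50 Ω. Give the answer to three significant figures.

|Γ| ≈ 0.561

λ = v/f = 0.66·c / 2.66 GHz = 0.0744 m
βl = 2π·l/λ = 2π × 0.118 = 42.4°
tan(βl) = 0.914
Z_in = Z_0·(Z_L + jZ_0·tanβl)/(Z_0 + jZ_L·tanβl) = 47 − j65.6 Ω
Γ_s = (Z_in − Z_s)/(Z_in + Z_s) = (-2.95 − j65.6)/(97 − j65.6), |Γ_s| = 0.561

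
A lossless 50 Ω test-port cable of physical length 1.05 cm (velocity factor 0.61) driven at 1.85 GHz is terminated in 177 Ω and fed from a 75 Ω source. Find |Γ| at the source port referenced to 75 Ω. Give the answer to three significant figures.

λ = v/f = 0.61·c / 1.85 GHz = 0.0989 m
βl = 2π·l/λ = 2π × 0.106 = 38.2°
tan(βl) = 0.787
Z_in = Z_0·(Z_L + jZ_0·tanβl)/(Z_0 + jZ_L·tanβl) = 32.7 − j51.8 Ω
Γ_s = (Z_in − Z_s)/(Z_in + Z_s) = (-42.3 − j51.8)/(108 − j51.8), |Γ_s| = 0.559

|Γ| ≈ 0.559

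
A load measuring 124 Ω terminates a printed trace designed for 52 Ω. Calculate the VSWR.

VSWR ≈ 2.38

For a purely resistive load, VSWR = R_L/Z_0 or Z_0/R_L (whichever > 1) = 124/52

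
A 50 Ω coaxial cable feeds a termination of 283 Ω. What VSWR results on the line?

VSWR ≈ 5.66

Γ = (283 − 50)/(283 + 50) = 0.7
VSWR = (1 + 0.7)/(1 − 0.7)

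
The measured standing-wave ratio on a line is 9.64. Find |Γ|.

|Γ| = (S − 1)/(S + 1) = (9.64 − 1)/(9.64 + 1) = 8.64/10.6

|Γ| ≈ 0.812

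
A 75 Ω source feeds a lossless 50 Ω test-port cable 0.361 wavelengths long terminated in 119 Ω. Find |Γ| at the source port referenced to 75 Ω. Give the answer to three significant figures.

βl = 2π × 0.361 = 130°
tan(βl) = -1.19
Z_in = Z_0·(Z_L + jZ_0·tanβl)/(Z_0 + jZ_L·tanβl) = 31.8 + j30.7 Ω
Γ_s = (Z_in − Z_s)/(Z_in + Z_s) = (-43.2 + j30.7)/(107 + j30.7), |Γ_s| = 0.477

|Γ| ≈ 0.477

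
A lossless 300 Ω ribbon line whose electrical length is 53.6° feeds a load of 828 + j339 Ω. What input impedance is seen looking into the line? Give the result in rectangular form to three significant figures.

Z_in ≈ 164 − j245 Ω

tan(βl) = tan(53.6°) = 1.36
Z_in = Z_0·(Z_L + jZ_0·tanβl)/(Z_0 + jZ_L·tanβl)
     = 300·(828 + j746)/(-160 + j1120)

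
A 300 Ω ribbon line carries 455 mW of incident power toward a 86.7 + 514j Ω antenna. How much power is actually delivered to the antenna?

P_delivered ≈ 114 mW

|Γ| = |(-213.3 + j514)/(386.7 + j514)| = 0.865
|Γ|² = 0.749
P_refl = |Γ|²·P_inc = 341 mW, P_del = (1 − |Γ|²)·P_inc = 114 mW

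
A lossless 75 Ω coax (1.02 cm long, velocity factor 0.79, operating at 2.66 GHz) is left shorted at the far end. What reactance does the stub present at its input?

X_in ≈ 65.7 Ω (inductive)

λ = v/f = 0.79·c / 2.66 GHz = 0.0891 m
βl = 2π·l/λ = 2π × 0.114 = 41.2°
tan(βl) = 0.876
For a shorted stub, Z_in = jZ_0·tan(βl)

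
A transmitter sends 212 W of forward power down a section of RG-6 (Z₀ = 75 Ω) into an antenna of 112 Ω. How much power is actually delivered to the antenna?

P_delivered ≈ 204 W

Γ = (112 − 75)/(112 + 75) = 0.198
|Γ|² = 0.0391
P_refl = |Γ|²·P_inc = 8.3 W, P_del = (1 − |Γ|²)·P_inc = 204 W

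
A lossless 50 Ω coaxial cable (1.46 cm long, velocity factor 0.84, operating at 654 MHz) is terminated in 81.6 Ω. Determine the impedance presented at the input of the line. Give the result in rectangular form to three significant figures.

λ = v/f = 0.84·c / 654 MHz = 0.385 m
βl = 2π·l/λ = 2π × 0.0379 = 13.6°
tan(βl) = tan(13.6°) = 0.243
Z_in = Z_0·(Z_L + jZ_0·tanβl)/(Z_0 + jZ_L·tanβl)
     = 50·(81.6 + j12.1)/(50 + j19.8)

Z_in ≈ 74.7 − j17.4 Ω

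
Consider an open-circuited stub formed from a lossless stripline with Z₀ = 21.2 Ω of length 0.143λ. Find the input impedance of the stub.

βl = 2π × 0.143 = 51.5°
tan(βl) = 1.26
For an open-circuited stub, Z_in = −jZ_0·cot(βl) = −jZ_0/tan(βl)

Z_in ≈ −j16.9 Ω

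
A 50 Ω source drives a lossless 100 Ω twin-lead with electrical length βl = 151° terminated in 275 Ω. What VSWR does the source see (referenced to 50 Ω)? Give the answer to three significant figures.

tan(βl) = -0.554
Z_in = Z_0·(Z_L + jZ_0·tanβl)/(Z_0 + jZ_L·tanβl) = 108 + j109 Ω
Γ_s = (Z_in − Z_s)/(Z_in + Z_s) = (58.2 + j109)/(158 + j109), |Γ_s| = 0.644
VSWR = (1 + |Γ_s|)/(1 − |Γ_s|)

VSWR ≈ 4.62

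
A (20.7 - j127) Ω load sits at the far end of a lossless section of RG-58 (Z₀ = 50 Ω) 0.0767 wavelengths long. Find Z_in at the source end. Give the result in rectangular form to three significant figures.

βl = 2π × 0.0767 = 27.6°
tan(βl) = tan(27.6°) = 0.523
Z_in = Z_0·(Z_L + jZ_0·tanβl)/(Z_0 + jZ_L·tanβl)
     = 50·(20.7 − j101)/(116 + j10.8)

Z_in ≈ 4.82 − j43.8 Ω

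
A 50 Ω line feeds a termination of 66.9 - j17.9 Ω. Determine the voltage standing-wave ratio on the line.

Γ = (Z_L − Z_0)/(Z_L + Z_0) = (16.9 − j17.9)/(116.9 − j17.9)
|Γ| = 24.6/118 = 0.208
VSWR = (1 + |Γ|)/(1 − |Γ|) = 1.21/0.792

VSWR ≈ 1.53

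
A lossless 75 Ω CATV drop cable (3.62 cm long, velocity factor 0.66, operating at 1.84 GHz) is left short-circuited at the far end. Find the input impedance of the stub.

λ = v/f = 0.66·c / 1.84 GHz = 0.108 m
βl = 2π·l/λ = 2π × 0.336 = 121°
tan(βl) = -1.66
For a short-circuited stub, Z_in = jZ_0·tan(βl)

Z_in ≈ −j124 Ω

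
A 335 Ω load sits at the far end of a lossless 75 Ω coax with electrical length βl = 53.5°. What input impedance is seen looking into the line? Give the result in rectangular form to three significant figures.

tan(βl) = tan(53.5°) = 1.35
Z_in = Z_0·(Z_L + jZ_0·tanβl)/(Z_0 + jZ_L·tanβl)
     = 75·(335 + j101)/(75 + j453)

Z_in ≈ 25.3 − j51.3 Ω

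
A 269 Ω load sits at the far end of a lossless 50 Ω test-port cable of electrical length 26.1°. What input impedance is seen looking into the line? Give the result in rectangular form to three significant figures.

Z_in ≈ 42 − j86.1 Ω

tan(βl) = tan(26.1°) = 0.49
Z_in = Z_0·(Z_L + jZ_0·tanβl)/(Z_0 + jZ_L·tanβl)
     = 50·(269 + j24.5)/(50 + j132)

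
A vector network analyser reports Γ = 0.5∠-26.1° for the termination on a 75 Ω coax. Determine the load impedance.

Z_L = Z_0·(1 + Γ)/(1 − Γ) = 75·(1.45 − j0.22)/(0.551 + j0.22)

Z_L ≈ 160 − j93.7 Ω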